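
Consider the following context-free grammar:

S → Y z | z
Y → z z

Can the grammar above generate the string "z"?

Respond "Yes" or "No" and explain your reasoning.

Yes - a valid derivation exists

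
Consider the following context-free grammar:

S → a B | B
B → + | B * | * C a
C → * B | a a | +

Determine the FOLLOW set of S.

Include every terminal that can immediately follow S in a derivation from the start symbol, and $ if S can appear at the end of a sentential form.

We compute FOLLOW(S) using the standard algorithm.
FOLLOW(S) starts with {$}.
FIRST(B) = {*, +}
FIRST(C) = {*, +, a}
FIRST(S) = {*, +, a}
FOLLOW(B) = {$, *, a}
FOLLOW(C) = {a}
FOLLOW(S) = {$}
Therefore, FOLLOW(S) = {$}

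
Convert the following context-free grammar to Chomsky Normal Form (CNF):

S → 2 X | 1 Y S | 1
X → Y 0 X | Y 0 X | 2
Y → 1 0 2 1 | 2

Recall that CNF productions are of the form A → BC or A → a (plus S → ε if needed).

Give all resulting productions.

T2 → 2; T1 → 1; S → 1; T0 → 0; X → 2; Y → 2; S → T2 X; S → T1 X0; X0 → Y S; X → Y X1; X1 → T0 X; X → Y X2; X2 → T0 X; Y → T1 X3; X3 → T0 X4; X4 → T2 T1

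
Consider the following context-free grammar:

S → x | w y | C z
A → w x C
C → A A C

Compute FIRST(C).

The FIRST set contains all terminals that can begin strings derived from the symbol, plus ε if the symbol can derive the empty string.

We compute FIRST(C) using the standard algorithm.
FIRST(A) = {w}
FIRST(C) = {w}
FIRST(S) = {w, x}
Therefore, FIRST(C) = {w}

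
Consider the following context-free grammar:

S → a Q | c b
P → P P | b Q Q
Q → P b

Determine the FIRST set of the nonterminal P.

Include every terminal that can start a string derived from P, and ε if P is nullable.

We compute FIRST(P) using the standard algorithm.
FIRST(P) = {b}
FIRST(Q) = {b}
FIRST(S) = {a, c}
Therefore, FIRST(P) = {b}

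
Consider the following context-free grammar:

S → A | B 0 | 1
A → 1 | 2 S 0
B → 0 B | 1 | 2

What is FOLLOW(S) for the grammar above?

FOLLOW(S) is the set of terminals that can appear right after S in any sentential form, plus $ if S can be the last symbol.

We compute FOLLOW(S) using the standard algorithm.
FOLLOW(S) starts with {$}.
FIRST(A) = {1, 2}
FIRST(B) = {0, 1, 2}
FIRST(S) = {0, 1, 2}
FOLLOW(A) = {$, 0}
FOLLOW(B) = {0}
FOLLOW(S) = {$, 0}
Therefore, FOLLOW(S) = {$, 0}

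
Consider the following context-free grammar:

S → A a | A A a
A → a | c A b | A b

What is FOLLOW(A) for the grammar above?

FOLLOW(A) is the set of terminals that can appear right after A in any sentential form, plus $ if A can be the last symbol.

We compute FOLLOW(A) using the standard algorithm.
FOLLOW(S) starts with {$}.
FIRST(A) = {a, c}
FIRST(S) = {a, c}
FOLLOW(A) = {a, b, c}
FOLLOW(S) = {$}
Therefore, FOLLOW(A) = {a, b, c}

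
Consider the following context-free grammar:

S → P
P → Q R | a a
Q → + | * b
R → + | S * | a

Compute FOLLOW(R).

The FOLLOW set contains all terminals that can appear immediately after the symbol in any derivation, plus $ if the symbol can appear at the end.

We compute FOLLOW(R) using the standard algorithm.
FOLLOW(S) starts with {$}.
FIRST(P) = {*, +, a}
FIRST(Q) = {*, +}
FIRST(R) = {*, +, a}
FIRST(S) = {*, +, a}
FOLLOW(P) = {$, *}
FOLLOW(Q) = {*, +, a}
FOLLOW(R) = {$, *}
FOLLOW(S) = {$, *}
Therefore, FOLLOW(R) = {$, *}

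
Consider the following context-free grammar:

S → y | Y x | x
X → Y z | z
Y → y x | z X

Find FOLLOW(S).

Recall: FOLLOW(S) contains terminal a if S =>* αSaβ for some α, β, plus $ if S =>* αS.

We compute FOLLOW(S) using the standard algorithm.
FOLLOW(S) starts with {$}.
FIRST(S) = {x, y, z}
FIRST(X) = {y, z}
FIRST(Y) = {y, z}
FOLLOW(S) = {$}
FOLLOW(X) = {x, z}
FOLLOW(Y) = {x, z}
Therefore, FOLLOW(S) = {$}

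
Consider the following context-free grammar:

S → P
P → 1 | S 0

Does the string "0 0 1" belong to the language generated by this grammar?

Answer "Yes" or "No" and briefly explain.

No - no valid derivation exists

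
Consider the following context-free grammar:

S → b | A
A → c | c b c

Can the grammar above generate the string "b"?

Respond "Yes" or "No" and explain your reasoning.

Yes - a valid derivation exists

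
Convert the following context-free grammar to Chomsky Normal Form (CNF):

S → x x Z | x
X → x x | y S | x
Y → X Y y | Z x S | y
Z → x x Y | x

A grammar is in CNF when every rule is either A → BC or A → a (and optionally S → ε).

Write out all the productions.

TX → x; S → x; TY → y; X → x; Y → y; Z → x; S → TX X0; X0 → TX Z; X → TX TX; X → TY S; Y → X X1; X1 → Y TY; Y → Z X2; X2 → TX S; Z → TX X3; X3 → TX Y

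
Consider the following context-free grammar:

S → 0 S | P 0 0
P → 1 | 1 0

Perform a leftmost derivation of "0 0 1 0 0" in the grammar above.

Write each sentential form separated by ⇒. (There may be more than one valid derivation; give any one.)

S ⇒ 0 S ⇒ 0 0 S ⇒ 0 0 P 0 0 ⇒ 0 0 1 0 0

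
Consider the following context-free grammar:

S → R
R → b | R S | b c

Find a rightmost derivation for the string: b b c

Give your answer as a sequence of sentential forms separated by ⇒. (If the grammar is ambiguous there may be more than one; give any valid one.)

S ⇒ R ⇒ R S ⇒ R R ⇒ R b c ⇒ b b c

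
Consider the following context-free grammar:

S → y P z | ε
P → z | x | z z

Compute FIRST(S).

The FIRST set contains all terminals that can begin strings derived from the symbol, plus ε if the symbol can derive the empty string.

We compute FIRST(S) using the standard algorithm.
FIRST(P) = {x, z}
FIRST(S) = {y, ε}
Therefore, FIRST(S) = {y, ε}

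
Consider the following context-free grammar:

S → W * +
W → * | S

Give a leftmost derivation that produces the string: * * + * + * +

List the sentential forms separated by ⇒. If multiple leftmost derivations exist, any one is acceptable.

S ⇒ W * + ⇒ S * + ⇒ W * + * + ⇒ S * + * + ⇒ W * + * + * + ⇒ * * + * + * +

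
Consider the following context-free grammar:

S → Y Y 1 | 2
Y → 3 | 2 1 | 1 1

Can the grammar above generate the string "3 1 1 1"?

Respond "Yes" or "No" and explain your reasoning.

Yes - a valid derivation exists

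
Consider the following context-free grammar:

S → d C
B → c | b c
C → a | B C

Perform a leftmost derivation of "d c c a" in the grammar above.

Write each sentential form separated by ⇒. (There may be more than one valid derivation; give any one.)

S ⇒ d C ⇒ d B C ⇒ d c C ⇒ d c B C ⇒ d c c C ⇒ d c c a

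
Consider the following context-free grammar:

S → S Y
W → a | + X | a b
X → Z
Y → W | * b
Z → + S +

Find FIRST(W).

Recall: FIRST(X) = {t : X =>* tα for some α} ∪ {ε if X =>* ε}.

We compute FIRST(W) using the standard algorithm.
FIRST(S) = {}
FIRST(W) = {+, a}
FIRST(X) = {+}
FIRST(Y) = {*, +, a}
FIRST(Z) = {+}
Therefore, FIRST(W) = {+, a}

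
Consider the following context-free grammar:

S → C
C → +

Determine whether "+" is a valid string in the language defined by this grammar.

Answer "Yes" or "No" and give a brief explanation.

Yes - a valid derivation exists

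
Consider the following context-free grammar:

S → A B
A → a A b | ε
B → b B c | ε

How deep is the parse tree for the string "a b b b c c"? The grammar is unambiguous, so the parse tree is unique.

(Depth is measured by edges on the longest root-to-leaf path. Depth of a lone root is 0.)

4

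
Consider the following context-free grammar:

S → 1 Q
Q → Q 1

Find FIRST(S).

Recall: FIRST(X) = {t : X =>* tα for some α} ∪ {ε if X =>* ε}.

We compute FIRST(S) using the standard algorithm.
FIRST(Q) = {}
FIRST(S) = {1}
Therefore, FIRST(S) = {1}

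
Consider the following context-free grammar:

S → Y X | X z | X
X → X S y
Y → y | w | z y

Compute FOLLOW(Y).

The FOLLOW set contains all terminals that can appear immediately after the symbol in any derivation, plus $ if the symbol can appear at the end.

We compute FOLLOW(Y) using the standard algorithm.
FOLLOW(S) starts with {$}.
FIRST(S) = {w, y, z}
FIRST(X) = {}
FIRST(Y) = {w, y, z}
FOLLOW(S) = {$, y}
FOLLOW(X) = {$, w, y, z}
FOLLOW(Y) = {}
Therefore, FOLLOW(Y) = {}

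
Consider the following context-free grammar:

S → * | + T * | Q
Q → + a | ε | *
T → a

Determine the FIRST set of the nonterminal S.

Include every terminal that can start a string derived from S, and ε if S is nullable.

We compute FIRST(S) using the standard algorithm.
FIRST(Q) = {*, +, ε}
FIRST(S) = {*, +, ε}
FIRST(T) = {a}
Therefore, FIRST(S) = {*, +, ε}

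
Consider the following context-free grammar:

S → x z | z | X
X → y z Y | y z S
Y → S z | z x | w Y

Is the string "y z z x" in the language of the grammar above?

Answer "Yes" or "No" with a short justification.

Yes - a valid derivation exists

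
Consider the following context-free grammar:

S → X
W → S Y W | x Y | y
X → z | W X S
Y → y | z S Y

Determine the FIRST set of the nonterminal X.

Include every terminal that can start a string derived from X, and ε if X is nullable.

We compute FIRST(X) using the standard algorithm.
FIRST(S) = {x, y, z}
FIRST(W) = {x, y, z}
FIRST(X) = {x, y, z}
FIRST(Y) = {y, z}
Therefore, FIRST(X) = {x, y, z}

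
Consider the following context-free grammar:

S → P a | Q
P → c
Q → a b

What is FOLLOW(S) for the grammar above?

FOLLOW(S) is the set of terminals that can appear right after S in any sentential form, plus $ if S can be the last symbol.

We compute FOLLOW(S) using the standard algorithm.
FOLLOW(S) starts with {$}.
FIRST(P) = {c}
FIRST(Q) = {a}
FIRST(S) = {a, c}
FOLLOW(P) = {a}
FOLLOW(Q) = {$}
FOLLOW(S) = {$}
Therefore, FOLLOW(S) = {$}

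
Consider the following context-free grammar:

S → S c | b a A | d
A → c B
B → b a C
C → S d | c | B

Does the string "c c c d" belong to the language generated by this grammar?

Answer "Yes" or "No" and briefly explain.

No - no valid derivation exists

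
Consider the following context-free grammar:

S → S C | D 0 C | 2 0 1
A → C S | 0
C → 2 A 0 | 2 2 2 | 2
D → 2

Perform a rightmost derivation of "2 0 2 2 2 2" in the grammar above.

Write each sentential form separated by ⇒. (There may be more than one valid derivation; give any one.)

S ⇒ S C ⇒ S 2 2 2 ⇒ D 0 C 2 2 2 ⇒ D 0 2 2 2 2 ⇒ 2 0 2 2 2 2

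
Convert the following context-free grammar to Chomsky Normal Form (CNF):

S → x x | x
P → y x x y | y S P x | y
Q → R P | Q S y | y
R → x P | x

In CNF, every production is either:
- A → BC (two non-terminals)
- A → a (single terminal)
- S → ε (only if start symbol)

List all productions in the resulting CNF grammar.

TX → x; S → x; TY → y; P → y; Q → y; R → x; S → TX TX; P → TY X0; X0 → TX X1; X1 → TX TY; P → TY X2; X2 → S X3; X3 → P TX; Q → R P; Q → Q X4; X4 → S TY; R → TX P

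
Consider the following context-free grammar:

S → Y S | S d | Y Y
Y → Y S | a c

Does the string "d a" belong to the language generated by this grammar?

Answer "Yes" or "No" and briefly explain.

No - no valid derivation exists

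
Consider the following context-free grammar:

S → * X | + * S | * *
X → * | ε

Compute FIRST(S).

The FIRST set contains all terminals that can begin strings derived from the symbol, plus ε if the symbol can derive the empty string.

We compute FIRST(S) using the standard algorithm.
FIRST(S) = {*, +}
FIRST(X) = {*, ε}
Therefore, FIRST(S) = {*, +}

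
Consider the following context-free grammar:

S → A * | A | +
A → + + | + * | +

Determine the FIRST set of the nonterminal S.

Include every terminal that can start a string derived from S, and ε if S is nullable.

We compute FIRST(S) using the standard algorithm.
FIRST(A) = {+}
FIRST(S) = {+}
Therefore, FIRST(S) = {+}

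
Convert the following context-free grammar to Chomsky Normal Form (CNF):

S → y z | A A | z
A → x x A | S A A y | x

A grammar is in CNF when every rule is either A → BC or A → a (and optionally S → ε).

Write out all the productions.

TY → y; TZ → z; S → z; TX → x; A → x; S → TY TZ; S → A A; A → TX X0; X0 → TX A; A → S X1; X1 → A X2; X2 → A TY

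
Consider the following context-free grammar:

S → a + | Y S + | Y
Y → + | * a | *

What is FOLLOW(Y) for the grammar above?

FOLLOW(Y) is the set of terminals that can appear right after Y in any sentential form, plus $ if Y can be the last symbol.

We compute FOLLOW(Y) using the standard algorithm.
FOLLOW(S) starts with {$}.
FIRST(S) = {*, +, a}
FIRST(Y) = {*, +}
FOLLOW(S) = {$, +}
FOLLOW(Y) = {$, *, +, a}
Therefore, FOLLOW(Y) = {$, *, +, a}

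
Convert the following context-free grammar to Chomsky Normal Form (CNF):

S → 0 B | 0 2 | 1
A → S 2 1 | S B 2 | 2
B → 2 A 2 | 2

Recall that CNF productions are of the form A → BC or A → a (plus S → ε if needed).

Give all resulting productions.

T0 → 0; T2 → 2; S → 1; T1 → 1; A → 2; B → 2; S → T0 B; S → T0 T2; A → S X0; X0 → T2 T1; A → S X1; X1 → B T2; B → T2 X2; X2 → A T2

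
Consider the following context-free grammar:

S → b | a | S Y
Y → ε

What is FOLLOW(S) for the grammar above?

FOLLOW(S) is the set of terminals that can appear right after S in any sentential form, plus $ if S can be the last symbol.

We compute FOLLOW(S) using the standard algorithm.
FOLLOW(S) starts with {$}.
FIRST(S) = {a, b}
FIRST(Y) = {ε}
FOLLOW(S) = {$}
FOLLOW(Y) = {$}
Therefore, FOLLOW(S) = {$}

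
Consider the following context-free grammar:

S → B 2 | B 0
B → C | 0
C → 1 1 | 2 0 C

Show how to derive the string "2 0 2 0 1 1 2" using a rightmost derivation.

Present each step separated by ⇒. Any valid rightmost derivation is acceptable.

S ⇒ B 2 ⇒ C 2 ⇒ 2 0 C 2 ⇒ 2 0 2 0 C 2 ⇒ 2 0 2 0 1 1 2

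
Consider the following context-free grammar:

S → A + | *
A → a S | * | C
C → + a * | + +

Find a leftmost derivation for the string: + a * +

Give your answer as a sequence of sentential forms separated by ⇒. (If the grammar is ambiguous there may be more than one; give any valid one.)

S ⇒ A + ⇒ C + ⇒ + a * +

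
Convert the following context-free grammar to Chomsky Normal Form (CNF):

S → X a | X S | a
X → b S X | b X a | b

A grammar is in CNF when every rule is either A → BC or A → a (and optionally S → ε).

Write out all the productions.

TA → a; S → a; TB → b; X → b; S → X TA; S → X S; X → TB X0; X0 → S X; X → TB X1; X1 → X TA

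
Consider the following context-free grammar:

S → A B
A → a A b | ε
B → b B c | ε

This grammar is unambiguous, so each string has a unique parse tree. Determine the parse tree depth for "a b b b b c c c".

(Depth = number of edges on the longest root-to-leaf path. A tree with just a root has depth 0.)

5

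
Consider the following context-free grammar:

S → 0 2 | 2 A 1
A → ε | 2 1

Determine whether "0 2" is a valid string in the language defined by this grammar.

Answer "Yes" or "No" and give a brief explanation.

Yes - a valid derivation exists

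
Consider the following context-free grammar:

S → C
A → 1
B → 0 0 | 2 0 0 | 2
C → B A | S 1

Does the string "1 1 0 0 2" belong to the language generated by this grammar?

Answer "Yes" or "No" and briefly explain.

No - no valid derivation exists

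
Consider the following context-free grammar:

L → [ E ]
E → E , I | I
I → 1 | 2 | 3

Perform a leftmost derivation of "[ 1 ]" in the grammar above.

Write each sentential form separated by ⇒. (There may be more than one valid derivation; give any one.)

L ⇒ [ E ] ⇒ [ I ] ⇒ [ 1 ]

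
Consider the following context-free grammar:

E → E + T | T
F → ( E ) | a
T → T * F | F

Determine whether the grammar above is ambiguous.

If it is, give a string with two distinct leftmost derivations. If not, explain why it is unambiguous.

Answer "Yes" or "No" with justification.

No - the grammar is unambiguous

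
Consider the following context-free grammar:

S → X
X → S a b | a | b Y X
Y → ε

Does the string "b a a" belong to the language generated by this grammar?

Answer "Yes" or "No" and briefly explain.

No - no valid derivation exists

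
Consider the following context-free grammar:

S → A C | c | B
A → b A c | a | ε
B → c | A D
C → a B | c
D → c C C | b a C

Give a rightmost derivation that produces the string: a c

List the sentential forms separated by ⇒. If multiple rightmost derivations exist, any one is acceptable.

S ⇒ A C ⇒ A c ⇒ a c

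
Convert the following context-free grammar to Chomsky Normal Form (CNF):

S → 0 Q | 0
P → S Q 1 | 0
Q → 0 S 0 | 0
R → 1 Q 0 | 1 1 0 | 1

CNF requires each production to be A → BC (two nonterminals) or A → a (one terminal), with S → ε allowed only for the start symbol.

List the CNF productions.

T0 → 0; S → 0; T1 → 1; P → 0; Q → 0; R → 1; S → T0 Q; P → S X0; X0 → Q T1; Q → T0 X1; X1 → S T0; R → T1 X2; X2 → Q T0; R → T1 X3; X3 → T1 T0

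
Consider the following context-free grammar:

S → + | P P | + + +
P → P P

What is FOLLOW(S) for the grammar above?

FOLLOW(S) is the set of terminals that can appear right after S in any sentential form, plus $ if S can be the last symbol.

We compute FOLLOW(S) using the standard algorithm.
FOLLOW(S) starts with {$}.
FIRST(P) = {}
FIRST(S) = {+}
FOLLOW(P) = {$}
FOLLOW(S) = {$}
Therefore, FOLLOW(S) = {$}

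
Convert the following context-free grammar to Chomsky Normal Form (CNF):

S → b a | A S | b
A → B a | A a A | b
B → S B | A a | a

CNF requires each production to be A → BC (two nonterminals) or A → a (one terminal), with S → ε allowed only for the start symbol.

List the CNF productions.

TB → b; TA → a; S → b; A → b; B → a; S → TB TA; S → A S; A → B TA; A → A X0; X0 → TA A; B → S B; B → A TA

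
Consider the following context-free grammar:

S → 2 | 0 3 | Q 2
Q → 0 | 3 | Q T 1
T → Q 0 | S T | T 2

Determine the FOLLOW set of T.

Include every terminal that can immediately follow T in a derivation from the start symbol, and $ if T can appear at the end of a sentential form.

We compute FOLLOW(T) using the standard algorithm.
FOLLOW(S) starts with {$}.
FIRST(Q) = {0, 3}
FIRST(S) = {0, 2, 3}
FIRST(T) = {0, 2, 3}
FOLLOW(Q) = {0, 2, 3}
FOLLOW(S) = {$, 0, 2, 3}
FOLLOW(T) = {1, 2}
Therefore, FOLLOW(T) = {1, 2}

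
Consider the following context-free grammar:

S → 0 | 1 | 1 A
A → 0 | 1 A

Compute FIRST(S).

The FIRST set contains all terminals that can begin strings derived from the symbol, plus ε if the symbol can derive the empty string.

We compute FIRST(S) using the standard algorithm.
FIRST(A) = {0, 1}
FIRST(S) = {0, 1}
Therefore, FIRST(S) = {0, 1}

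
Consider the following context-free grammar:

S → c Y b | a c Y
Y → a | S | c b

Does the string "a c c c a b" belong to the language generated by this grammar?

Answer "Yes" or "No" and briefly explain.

No - no valid derivation exists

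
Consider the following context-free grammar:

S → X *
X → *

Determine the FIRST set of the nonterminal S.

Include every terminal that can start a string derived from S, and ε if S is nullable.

We compute FIRST(S) using the standard algorithm.
FIRST(S) = {*}
FIRST(X) = {*}
Therefore, FIRST(S) = {*}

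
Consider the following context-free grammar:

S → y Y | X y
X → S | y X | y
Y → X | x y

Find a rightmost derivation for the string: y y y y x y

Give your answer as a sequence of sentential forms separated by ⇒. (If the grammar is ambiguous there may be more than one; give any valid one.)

S ⇒ y Y ⇒ y X ⇒ y y X ⇒ y y y X ⇒ y y y S ⇒ y y y y Y ⇒ y y y y x y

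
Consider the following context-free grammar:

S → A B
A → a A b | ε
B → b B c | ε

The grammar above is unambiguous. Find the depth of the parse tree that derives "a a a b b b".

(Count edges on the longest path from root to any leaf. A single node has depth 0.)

5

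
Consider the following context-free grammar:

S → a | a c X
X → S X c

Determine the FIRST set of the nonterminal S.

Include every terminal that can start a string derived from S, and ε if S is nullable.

We compute FIRST(S) using the standard algorithm.
FIRST(S) = {a}
FIRST(X) = {a}
Therefore, FIRST(S) = {a}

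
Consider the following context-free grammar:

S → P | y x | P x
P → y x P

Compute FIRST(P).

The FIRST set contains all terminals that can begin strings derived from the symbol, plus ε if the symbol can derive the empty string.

We compute FIRST(P) using the standard algorithm.
FIRST(P) = {y}
FIRST(S) = {y}
Therefore, FIRST(P) = {y}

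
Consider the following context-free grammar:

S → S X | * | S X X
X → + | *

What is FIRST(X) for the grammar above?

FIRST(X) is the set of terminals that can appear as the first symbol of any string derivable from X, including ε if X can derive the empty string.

We compute FIRST(X) using the standard algorithm.
FIRST(S) = {*}
FIRST(X) = {*, +}
Therefore, FIRST(X) = {*, +}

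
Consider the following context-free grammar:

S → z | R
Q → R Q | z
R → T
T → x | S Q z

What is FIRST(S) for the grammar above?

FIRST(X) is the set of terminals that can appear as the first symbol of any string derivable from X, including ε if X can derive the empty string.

We compute FIRST(S) using the standard algorithm.
FIRST(Q) = {x, z}
FIRST(R) = {x, z}
FIRST(S) = {x, z}
FIRST(T) = {x, z}
Therefore, FIRST(S) = {x, z}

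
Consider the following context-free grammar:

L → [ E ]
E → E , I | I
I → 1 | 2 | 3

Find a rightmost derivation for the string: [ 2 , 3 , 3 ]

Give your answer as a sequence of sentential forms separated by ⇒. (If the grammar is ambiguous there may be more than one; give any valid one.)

L ⇒ [ E ] ⇒ [ E , I ] ⇒ [ E , 3 ] ⇒ [ E , I , 3 ] ⇒ [ E , 3 , 3 ] ⇒ [ I , 3 , 3 ] ⇒ [ 2 , 3 , 3 ]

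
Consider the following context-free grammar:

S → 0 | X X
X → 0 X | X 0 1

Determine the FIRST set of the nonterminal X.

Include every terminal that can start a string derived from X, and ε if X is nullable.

We compute FIRST(X) using the standard algorithm.
FIRST(S) = {0}
FIRST(X) = {0}
Therefore, FIRST(X) = {0}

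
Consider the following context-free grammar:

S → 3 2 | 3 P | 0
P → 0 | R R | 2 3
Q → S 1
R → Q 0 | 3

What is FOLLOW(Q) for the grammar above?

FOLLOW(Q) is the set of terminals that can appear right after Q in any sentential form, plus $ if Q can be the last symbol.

We compute FOLLOW(Q) using the standard algorithm.
FOLLOW(S) starts with {$}.
FIRST(P) = {0, 2, 3}
FIRST(Q) = {0, 3}
FIRST(R) = {0, 3}
FIRST(S) = {0, 3}
FOLLOW(P) = {$, 1}
FOLLOW(Q) = {0}
FOLLOW(R) = {$, 0, 1, 3}
FOLLOW(S) = {$, 1}
Therefore, FOLLOW(Q) = {0}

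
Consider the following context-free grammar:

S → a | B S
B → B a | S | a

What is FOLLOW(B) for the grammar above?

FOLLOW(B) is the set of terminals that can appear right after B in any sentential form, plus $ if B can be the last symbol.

We compute FOLLOW(B) using the standard algorithm.
FOLLOW(S) starts with {$}.
FIRST(B) = {a}
FIRST(S) = {a}
FOLLOW(B) = {a}
FOLLOW(S) = {$, a}
Therefore, FOLLOW(B) = {a}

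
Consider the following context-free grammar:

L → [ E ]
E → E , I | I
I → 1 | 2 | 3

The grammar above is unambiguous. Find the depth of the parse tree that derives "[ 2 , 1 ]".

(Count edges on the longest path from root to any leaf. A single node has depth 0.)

4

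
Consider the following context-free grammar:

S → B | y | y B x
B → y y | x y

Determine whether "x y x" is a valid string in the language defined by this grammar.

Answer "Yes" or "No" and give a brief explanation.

No - no valid derivation exists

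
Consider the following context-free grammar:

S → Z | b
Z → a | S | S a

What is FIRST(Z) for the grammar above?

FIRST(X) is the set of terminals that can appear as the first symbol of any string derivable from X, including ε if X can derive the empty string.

We compute FIRST(Z) using the standard algorithm.
FIRST(S) = {a, b}
FIRST(Z) = {a, b}
Therefore, FIRST(Z) = {a, b}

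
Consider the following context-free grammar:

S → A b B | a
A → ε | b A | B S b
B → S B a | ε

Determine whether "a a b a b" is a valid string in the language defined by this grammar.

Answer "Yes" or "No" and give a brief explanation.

No - no valid derivation exists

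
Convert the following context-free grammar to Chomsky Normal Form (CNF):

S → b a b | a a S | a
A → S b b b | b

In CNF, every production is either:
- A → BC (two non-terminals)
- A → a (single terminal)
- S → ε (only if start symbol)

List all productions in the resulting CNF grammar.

TB → b; TA → a; S → a; A → b; S → TB X0; X0 → TA TB; S → TA X1; X1 → TA S; A → S X2; X2 → TB X3; X3 → TB TB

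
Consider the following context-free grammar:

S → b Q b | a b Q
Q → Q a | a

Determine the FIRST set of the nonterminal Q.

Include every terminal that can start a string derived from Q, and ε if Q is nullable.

We compute FIRST(Q) using the standard algorithm.
FIRST(Q) = {a}
FIRST(S) = {a, b}
Therefore, FIRST(Q) = {a}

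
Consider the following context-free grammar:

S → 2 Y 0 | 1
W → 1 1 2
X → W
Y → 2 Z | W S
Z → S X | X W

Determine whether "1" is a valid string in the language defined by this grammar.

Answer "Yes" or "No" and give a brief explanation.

Yes - a valid derivation exists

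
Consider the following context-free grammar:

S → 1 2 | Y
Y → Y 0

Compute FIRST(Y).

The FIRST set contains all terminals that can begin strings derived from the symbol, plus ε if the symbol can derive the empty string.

We compute FIRST(Y) using the standard algorithm.
FIRST(S) = {1}
FIRST(Y) = {}
Therefore, FIRST(Y) = {}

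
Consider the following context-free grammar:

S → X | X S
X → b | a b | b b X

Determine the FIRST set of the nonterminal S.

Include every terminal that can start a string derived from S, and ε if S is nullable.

We compute FIRST(S) using the standard algorithm.
FIRST(S) = {a, b}
FIRST(X) = {a, b}
Therefore, FIRST(S) = {a, b}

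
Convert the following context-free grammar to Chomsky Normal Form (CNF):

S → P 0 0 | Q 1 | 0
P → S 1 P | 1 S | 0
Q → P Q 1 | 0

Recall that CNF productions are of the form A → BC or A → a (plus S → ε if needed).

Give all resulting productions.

T0 → 0; T1 → 1; S → 0; P → 0; Q → 0; S → P X0; X0 → T0 T0; S → Q T1; P → S X1; X1 → T1 P; P → T1 S; Q → P X2; X2 → Q T1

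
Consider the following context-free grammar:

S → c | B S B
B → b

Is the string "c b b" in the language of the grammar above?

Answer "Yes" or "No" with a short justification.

No - no valid derivation exists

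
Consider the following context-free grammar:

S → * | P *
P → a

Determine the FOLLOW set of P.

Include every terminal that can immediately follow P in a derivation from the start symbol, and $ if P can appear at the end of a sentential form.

We compute FOLLOW(P) using the standard algorithm.
FOLLOW(S) starts with {$}.
FIRST(P) = {a}
FIRST(S) = {*, a}
FOLLOW(P) = {*}
FOLLOW(S) = {$}
Therefore, FOLLOW(P) = {*}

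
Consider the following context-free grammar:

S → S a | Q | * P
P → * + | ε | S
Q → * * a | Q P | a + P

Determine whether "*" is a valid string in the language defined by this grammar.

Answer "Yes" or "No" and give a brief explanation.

Yes - a valid derivation exists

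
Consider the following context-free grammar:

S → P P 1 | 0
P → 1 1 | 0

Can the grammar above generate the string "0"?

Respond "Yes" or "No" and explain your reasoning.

Yes - a valid derivation exists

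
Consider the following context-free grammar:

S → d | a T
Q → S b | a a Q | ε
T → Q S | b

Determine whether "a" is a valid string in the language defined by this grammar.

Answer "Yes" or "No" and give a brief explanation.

No - no valid derivation exists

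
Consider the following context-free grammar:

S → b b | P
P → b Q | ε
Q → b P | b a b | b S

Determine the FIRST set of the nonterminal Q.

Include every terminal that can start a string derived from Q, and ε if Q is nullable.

We compute FIRST(Q) using the standard algorithm.
FIRST(P) = {b, ε}
FIRST(Q) = {b}
FIRST(S) = {b, ε}
Therefore, FIRST(Q) = {b}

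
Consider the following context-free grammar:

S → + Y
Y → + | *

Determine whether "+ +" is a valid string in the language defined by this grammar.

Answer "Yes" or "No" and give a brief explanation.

Yes - a valid derivation exists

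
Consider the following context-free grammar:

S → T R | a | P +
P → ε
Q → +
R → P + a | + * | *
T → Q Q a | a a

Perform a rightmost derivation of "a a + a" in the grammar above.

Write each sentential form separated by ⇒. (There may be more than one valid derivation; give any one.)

S ⇒ T R ⇒ T P + a ⇒ T + a ⇒ a a + a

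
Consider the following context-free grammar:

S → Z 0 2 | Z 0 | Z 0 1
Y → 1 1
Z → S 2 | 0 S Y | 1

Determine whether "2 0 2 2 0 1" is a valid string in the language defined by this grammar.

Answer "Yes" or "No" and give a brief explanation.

No - no valid derivation exists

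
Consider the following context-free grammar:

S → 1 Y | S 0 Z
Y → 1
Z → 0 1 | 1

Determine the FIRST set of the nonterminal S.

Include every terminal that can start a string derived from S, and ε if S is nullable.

We compute FIRST(S) using the standard algorithm.
FIRST(S) = {1}
FIRST(Y) = {1}
FIRST(Z) = {0, 1}
Therefore, FIRST(S) = {1}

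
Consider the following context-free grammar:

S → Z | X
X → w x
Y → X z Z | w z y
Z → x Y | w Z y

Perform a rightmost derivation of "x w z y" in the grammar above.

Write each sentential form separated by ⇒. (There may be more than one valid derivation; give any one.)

S ⇒ Z ⇒ x Y ⇒ x w z y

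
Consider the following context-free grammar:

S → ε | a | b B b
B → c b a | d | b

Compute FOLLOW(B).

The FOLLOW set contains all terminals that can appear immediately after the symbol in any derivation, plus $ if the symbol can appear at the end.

We compute FOLLOW(B) using the standard algorithm.
FOLLOW(S) starts with {$}.
FIRST(B) = {b, c, d}
FIRST(S) = {a, b, ε}
FOLLOW(B) = {b}
FOLLOW(S) = {$}
Therefore, FOLLOW(B) = {b}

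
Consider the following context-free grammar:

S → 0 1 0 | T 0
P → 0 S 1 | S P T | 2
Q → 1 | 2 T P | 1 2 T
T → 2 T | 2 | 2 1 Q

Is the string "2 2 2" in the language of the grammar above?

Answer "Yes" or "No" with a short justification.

No - no valid derivation exists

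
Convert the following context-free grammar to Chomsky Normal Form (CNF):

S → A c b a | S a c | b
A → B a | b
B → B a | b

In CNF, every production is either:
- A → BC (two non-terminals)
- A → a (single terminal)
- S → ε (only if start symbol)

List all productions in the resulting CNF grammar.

TC → c; TB → b; TA → a; S → b; A → b; B → b; S → A X0; X0 → TC X1; X1 → TB TA; S → S X2; X2 → TA TC; A → B TA; B → B TA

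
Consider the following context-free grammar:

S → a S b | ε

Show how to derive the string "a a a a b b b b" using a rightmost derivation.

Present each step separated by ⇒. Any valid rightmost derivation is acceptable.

S ⇒ a S b ⇒ a a S b b ⇒ a a a S b b b ⇒ a a a a S b b b b ⇒ a a a a b b b b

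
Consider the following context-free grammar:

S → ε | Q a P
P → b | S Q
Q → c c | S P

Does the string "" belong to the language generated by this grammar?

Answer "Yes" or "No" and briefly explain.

Yes - a valid derivation exists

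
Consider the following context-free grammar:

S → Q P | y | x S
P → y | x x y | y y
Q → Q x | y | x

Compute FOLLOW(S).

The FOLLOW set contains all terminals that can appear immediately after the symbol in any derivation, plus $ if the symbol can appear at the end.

We compute FOLLOW(S) using the standard algorithm.
FOLLOW(S) starts with {$}.
FIRST(P) = {x, y}
FIRST(Q) = {x, y}
FIRST(S) = {x, y}
FOLLOW(P) = {$}
FOLLOW(Q) = {x, y}
FOLLOW(S) = {$}
Therefore, FOLLOW(S) = {$}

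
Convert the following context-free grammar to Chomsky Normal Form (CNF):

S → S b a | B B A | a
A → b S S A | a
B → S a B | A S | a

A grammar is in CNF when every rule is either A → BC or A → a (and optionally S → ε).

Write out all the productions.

TB → b; TA → a; S → a; A → a; B → a; S → S X0; X0 → TB TA; S → B X1; X1 → B A; A → TB X2; X2 → S X3; X3 → S A; B → S X4; X4 → TA B; B → A S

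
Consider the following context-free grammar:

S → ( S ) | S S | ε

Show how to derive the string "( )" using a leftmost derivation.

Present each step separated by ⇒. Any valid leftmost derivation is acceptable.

S ⇒ S S ⇒ ( S ) S ⇒ ( ) S ⇒ ( )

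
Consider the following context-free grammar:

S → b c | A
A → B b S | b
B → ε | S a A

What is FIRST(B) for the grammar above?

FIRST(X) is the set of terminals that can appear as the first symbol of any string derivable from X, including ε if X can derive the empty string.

We compute FIRST(B) using the standard algorithm.
FIRST(A) = {b}
FIRST(B) = {b, ε}
FIRST(S) = {b}
Therefore, FIRST(B) = {b, ε}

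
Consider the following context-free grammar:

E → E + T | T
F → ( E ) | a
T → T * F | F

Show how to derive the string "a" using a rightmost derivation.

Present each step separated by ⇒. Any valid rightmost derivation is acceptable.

E ⇒ T ⇒ F ⇒ a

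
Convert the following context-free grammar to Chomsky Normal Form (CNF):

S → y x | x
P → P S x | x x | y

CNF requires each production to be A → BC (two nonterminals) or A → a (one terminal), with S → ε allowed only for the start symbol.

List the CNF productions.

TY → y; TX → x; S → x; P → y; S → TY TX; P → P X0; X0 → S TX; P → TX TX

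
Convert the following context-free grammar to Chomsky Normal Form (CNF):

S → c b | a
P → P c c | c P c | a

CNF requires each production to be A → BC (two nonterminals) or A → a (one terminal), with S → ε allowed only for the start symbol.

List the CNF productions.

TC → c; TB → b; S → a; P → a; S → TC TB; P → P X0; X0 → TC TC; P → TC X1; X1 → P TC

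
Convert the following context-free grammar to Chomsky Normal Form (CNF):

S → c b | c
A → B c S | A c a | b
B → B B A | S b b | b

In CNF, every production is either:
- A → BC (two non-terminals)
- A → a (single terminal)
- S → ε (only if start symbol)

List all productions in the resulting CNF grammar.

TC → c; TB → b; S → c; TA → a; A → b; B → b; S → TC TB; A → B X0; X0 → TC S; A → A X1; X1 → TC TA; B → B X2; X2 → B A; B → S X3; X3 → TB TB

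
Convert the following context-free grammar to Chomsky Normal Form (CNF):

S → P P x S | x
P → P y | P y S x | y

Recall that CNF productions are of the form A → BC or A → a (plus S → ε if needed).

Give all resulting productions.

TX → x; S → x; TY → y; P → y; S → P X0; X0 → P X1; X1 → TX S; P → P TY; P → P X2; X2 → TY X3; X3 → S TX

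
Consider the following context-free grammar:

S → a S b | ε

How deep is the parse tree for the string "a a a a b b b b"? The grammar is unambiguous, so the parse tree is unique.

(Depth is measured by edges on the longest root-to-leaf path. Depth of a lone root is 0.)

5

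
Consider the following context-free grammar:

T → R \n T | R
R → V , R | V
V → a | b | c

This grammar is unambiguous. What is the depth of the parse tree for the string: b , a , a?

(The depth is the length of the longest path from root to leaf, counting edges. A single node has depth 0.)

5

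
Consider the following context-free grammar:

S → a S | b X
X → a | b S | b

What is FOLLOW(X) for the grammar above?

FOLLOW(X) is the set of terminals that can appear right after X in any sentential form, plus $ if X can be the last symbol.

We compute FOLLOW(X) using the standard algorithm.
FOLLOW(S) starts with {$}.
FIRST(S) = {a, b}
FIRST(X) = {a, b}
FOLLOW(S) = {$}
FOLLOW(X) = {$}
Therefore, FOLLOW(X) = {$}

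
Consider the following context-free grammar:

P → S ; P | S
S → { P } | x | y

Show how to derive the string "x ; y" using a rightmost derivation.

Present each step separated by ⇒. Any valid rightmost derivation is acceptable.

P ⇒ S ; P ⇒ S ; S ⇒ S ; y ⇒ x ; y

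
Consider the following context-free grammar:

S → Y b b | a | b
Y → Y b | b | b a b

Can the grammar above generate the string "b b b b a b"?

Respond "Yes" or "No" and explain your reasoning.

No - no valid derivation exists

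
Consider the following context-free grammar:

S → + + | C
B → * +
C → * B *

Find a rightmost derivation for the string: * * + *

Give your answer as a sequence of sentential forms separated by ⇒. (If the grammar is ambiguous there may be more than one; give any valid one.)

S ⇒ C ⇒ * B * ⇒ * * + *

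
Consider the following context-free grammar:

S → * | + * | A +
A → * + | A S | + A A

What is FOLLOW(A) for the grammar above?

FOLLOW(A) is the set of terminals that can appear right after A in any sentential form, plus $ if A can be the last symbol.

We compute FOLLOW(A) using the standard algorithm.
FOLLOW(S) starts with {$}.
FIRST(A) = {*, +}
FIRST(S) = {*, +}
FOLLOW(A) = {*, +}
FOLLOW(S) = {$, *, +}
Therefore, FOLLOW(A) = {*, +}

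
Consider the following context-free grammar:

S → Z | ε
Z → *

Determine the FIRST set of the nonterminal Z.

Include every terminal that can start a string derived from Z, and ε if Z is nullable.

We compute FIRST(Z) using the standard algorithm.
FIRST(S) = {*, ε}
FIRST(Z) = {*}
Therefore, FIRST(Z) = {*}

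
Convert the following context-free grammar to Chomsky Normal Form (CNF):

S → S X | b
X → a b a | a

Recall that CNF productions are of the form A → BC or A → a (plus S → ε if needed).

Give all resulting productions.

S → b; TA → a; TB → b; X → a; S → S X; X → TA X0; X0 → TB TA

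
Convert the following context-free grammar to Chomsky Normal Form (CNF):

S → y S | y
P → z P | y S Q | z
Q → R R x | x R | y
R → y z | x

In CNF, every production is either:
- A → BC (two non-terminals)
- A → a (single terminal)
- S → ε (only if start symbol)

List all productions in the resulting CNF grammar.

TY → y; S → y; TZ → z; P → z; TX → x; Q → y; R → x; S → TY S; P → TZ P; P → TY X0; X0 → S Q; Q → R X1; X1 → R TX; Q → TX R; R → TY TZ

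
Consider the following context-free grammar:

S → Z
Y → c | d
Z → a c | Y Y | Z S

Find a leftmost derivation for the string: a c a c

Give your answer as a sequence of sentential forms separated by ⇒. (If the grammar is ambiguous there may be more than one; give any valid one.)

S ⇒ Z ⇒ Z S ⇒ a c S ⇒ a c Z ⇒ a c a c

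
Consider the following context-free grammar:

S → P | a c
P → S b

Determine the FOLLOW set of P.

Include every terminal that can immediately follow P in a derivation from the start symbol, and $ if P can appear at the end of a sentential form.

We compute FOLLOW(P) using the standard algorithm.
FOLLOW(S) starts with {$}.
FIRST(P) = {a}
FIRST(S) = {a}
FOLLOW(P) = {$, b}
FOLLOW(S) = {$, b}
Therefore, FOLLOW(P) = {$, b}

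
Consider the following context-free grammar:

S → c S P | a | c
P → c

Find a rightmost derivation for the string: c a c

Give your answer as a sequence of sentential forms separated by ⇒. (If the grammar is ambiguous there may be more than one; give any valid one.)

S ⇒ c S P ⇒ c S c ⇒ c a c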